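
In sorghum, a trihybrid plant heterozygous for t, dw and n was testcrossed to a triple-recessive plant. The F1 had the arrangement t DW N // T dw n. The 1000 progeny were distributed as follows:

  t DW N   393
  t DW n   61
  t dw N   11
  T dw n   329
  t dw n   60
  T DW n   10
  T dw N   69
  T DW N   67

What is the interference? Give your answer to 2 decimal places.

0.06

The two rarest classes, t dw N and T DW n, are the double crossovers. Comparing them with the parentals, only the dw allele has switched, so dw is the middle locus and the order is t – dw – n.
t–dw: (127 + 21)/1000 = 0.1480; dw–n: (130 + 21)/1000 = 0.1510.
Expected DCO frequency = 0.1480 × 0.1510 ≈ 0.02235; observed = 21/1000 ≈ 0.02100.
Coefficient of coincidence = 0.02100/0.02235 ≈ 0.94; interference = 1 − 0.94 = 0.06.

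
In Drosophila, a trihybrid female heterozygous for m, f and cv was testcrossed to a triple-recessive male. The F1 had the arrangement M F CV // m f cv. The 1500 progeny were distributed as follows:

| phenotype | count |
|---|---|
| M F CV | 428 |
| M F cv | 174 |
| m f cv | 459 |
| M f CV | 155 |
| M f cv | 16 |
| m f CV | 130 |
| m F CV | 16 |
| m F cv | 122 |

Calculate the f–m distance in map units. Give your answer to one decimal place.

20.6 map units

The two rarest classes, m F CV and M f cv, are the double crossovers. Comparing them with the parentals, only the m allele has switched, so m is the middle locus and the order is f – m – cv.
Crossovers in the f–m interval produce the single-crossover classes M f CV and m F cv (155 + 122 = 277) plus the double crossovers (32).
RF(f–m) = (277 + 32) / 1500 = 309/1500 = 0.2060 → 20.6 map units.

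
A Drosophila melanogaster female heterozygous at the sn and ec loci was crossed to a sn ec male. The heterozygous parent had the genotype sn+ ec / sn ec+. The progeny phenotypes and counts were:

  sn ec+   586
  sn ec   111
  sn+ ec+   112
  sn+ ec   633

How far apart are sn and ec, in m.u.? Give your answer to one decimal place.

The recombinant classes are sn+ ec+ and sn ec: 112 + 111 = 223.
Recombination frequency = 223/1442 = 0.1546 ≈ 15.5%, i.e. 15.5 m.u.

15.5 m.u.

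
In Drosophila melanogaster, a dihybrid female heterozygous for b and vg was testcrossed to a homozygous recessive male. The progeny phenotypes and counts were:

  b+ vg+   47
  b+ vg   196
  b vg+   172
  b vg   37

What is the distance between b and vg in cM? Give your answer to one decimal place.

The two most frequent classes, b+ vg (196) and b vg+ (172), are the parental types, so the F1 was b+ vg / b vg+.
The recombinant classes are b+ vg+ and b vg: 47 + 37 = 84.
Recombination frequency = 84/452 = 0.1858 ≈ 18.6%, i.e. 18.6 cM.

18.6 cM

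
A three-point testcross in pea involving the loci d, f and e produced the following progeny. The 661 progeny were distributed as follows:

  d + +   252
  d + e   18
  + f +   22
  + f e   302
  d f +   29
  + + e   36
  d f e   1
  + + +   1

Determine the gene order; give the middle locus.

d

The two most frequent reciprocal classes, + f e and d + +, are the parental types, so the F1 was + f e / d + +.
The two rarest classes, d f e and + + +, are the double crossovers. Comparing them with the parentals, only the d allele has switched, so d is the middle locus and the order is f – d – e.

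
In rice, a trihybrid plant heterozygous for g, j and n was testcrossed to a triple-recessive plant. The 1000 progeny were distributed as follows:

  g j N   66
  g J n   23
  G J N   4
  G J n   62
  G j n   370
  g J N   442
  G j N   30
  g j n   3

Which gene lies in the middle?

The two most frequent reciprocal classes, g J N and G j n, are the parental types, so the F1 was g J N / G j n.
The two rarest classes, G J N and g j n, are the double crossovers. Comparing them with the parentals, only the g allele has switched, so g is the middle locus and the order is j – g – n.

g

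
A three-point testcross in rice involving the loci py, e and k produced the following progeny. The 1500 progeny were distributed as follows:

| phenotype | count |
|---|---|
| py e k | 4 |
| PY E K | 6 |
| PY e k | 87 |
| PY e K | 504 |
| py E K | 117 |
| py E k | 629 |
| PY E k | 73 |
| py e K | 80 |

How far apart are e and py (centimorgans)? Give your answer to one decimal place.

10.9 centimorgans

The two most frequent reciprocal classes, PY e K and py E k, are the parental types, so the F1 was PY e K / py E k.
The two rarest classes, PY E K and py e k, are the double crossovers. Comparing them with the parentals, only the e allele has switched, so e is the middle locus and the order is py – e – k.
Crossovers in the py–e interval produce the single-crossover classes py e K and PY E k (80 + 73 = 153) plus the double crossovers (10).
RF(py–e) = (153 + 10) / 1500 = 163/1500 = 0.1087 → 10.9 centimorgans.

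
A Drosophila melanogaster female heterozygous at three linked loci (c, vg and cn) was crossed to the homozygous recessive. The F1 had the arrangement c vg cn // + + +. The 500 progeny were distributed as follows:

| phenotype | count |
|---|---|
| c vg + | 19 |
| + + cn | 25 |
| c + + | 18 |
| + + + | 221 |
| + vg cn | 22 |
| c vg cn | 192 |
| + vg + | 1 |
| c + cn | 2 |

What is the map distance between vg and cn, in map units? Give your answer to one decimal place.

9.4 map units

The two rarest classes, c + cn and + vg +, are the double crossovers. Comparing them with the parentals, only the vg allele has switched, so vg is the middle locus and the order is c – vg – cn.
Crossovers in the vg–cn interval produce the single-crossover classes c vg + and + + cn (19 + 25 = 44) plus the double crossovers (3).
RF(vg–cn) = (44 + 3) / 500 = 47/500 = 0.0940 → 9.4 map units.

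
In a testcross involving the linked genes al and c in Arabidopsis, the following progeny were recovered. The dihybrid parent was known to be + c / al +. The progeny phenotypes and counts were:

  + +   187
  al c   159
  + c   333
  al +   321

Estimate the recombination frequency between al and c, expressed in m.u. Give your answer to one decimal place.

The recombinant classes are + + and al c: 187 + 159 = 346.
Recombination frequency = 346/1000 = 0.3460 ≈ 34.6%, i.e. 34.6 m.u.

34.6 m.u.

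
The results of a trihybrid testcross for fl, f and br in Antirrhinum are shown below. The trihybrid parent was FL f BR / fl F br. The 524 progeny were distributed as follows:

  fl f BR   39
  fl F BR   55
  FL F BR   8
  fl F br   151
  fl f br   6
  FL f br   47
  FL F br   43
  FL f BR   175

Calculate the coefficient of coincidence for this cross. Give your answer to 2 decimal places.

0.66

The two rarest classes, FL F BR and fl f br, are the double crossovers. Comparing them with the parentals, only the f allele has switched, so f is the middle locus and the order is fl – f – br.
fl–f: (82 + 14)/524 = 0.1832; f–br: (102 + 14)/524 = 0.2214.
Expected DCO frequency = 0.1832 × 0.2214 ≈ 0.04056; observed = 14/524 ≈ 0.02672.
Coefficient of coincidence = 0.02672/0.04056 ≈ 0.66.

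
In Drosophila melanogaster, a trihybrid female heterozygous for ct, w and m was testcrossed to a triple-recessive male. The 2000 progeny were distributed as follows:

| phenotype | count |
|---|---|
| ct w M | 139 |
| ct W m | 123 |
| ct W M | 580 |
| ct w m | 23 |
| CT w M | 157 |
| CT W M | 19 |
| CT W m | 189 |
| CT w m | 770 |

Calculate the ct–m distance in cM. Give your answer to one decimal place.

16.1 cM

The two most frequent reciprocal classes, ct W M and CT w m, are the parental types, so the F1 was ct W M / CT w m.
The two rarest classes, CT W M and ct w m, are the double crossovers. Comparing them with the parentals, only the ct allele has switched, so ct is the middle locus and the order is w – ct – m.
Crossovers in the ct–m interval produce the single-crossover classes ct W m and CT w M (123 + 157 = 280) plus the double crossovers (42).
RF(ct–m) = (280 + 42) / 2000 = 322/2000 = 0.1610 → 16.1 cM.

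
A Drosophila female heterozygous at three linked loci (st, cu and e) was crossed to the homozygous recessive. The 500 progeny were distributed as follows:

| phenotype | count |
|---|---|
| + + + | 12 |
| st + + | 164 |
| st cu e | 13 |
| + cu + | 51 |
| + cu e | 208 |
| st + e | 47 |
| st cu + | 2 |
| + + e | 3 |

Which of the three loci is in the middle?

cu

The two most frequent reciprocal classes, + cu e and st + +, are the parental types, so the F1 was + cu e / st + +.
The two rarest classes, + + e and st cu +, are the double crossovers. Comparing them with the parentals, only the cu allele has switched, so cu is the middle locus and the order is st – cu – e.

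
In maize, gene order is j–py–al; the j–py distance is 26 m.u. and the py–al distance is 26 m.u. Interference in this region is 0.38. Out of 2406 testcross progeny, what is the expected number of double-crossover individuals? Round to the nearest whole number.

Map distances give recombination frequencies of 0.260 and 0.260 for the two intervals.
With interference 0.38 (so coincidence = 0.62), expected double-crossover frequency = 0.260 × 0.260 × 0.62 = 0.04191.
Expected number = 0.04191 × 2406 = 100.84 ≈ 101.

101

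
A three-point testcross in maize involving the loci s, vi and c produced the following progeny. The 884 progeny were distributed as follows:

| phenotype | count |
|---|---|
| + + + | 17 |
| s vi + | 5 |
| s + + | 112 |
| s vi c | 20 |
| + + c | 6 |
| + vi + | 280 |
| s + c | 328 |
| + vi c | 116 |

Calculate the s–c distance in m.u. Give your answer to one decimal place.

27.0 m.u.

The two most frequent reciprocal classes, + vi + and s + c, are the parental types, so the F1 was + vi + / s + c.
The two rarest classes, s vi + and + + c, are the double crossovers. Comparing them with the parentals, only the s allele has switched, so s is the middle locus and the order is c – s – vi.
Crossovers in the c–s interval produce the single-crossover classes + vi c and s + + (116 + 112 = 228) plus the double crossovers (11).
RF(c–s) = (228 + 11) / 884 = 239/884 = 0.2704 → 27.0 m.u.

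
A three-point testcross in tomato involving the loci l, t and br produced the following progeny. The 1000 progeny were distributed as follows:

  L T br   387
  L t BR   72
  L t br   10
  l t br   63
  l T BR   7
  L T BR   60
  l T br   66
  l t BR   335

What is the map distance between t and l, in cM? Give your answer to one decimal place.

The two most frequent reciprocal classes, l t BR and L T br, are the parental types, so the F1 was l t BR / L T br.
The two rarest classes, l T BR and L t br, are the double crossovers. Comparing them with the parentals, only the t allele has switched, so t is the middle locus and the order is br – t – l.
Crossovers in the t–l interval produce the single-crossover classes L t BR and l T br (72 + 66 = 138) plus the double crossovers (17).
RF(t–l) = (138 + 17) / 1000 = 155/1000 = 0.1550 → 15.5 cM.

15.5 cM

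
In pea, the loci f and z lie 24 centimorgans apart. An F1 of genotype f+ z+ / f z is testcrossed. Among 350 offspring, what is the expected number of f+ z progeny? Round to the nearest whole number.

A map distance of 24 centimorgans corresponds to a recombination frequency of 0.240.
The F1 is f+ z+ / f z, so f+ z is a recombinant gamete class with expected frequency r/2 = 0.240/2 = 0.1200.
Expected number = 0.1200 × 350 = 42.00 ≈ 42.

42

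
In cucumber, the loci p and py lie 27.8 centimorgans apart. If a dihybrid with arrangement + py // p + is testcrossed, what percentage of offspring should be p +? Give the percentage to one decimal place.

A map distance of 27.8 centimorgans corresponds to a recombination frequency of 0.278.
The F1 is + py / p +, so p + is a parental gamete class with expected frequency (1 − r)/2 = 0.722/2 = 0.3610.
That is 0.3610 = 36.1% of the progeny.

36.1%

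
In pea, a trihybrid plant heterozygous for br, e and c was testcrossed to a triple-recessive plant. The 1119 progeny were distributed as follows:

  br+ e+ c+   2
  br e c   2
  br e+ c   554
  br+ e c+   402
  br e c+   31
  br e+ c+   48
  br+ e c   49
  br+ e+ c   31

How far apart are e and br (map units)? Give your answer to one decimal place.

The two most frequent reciprocal classes, br e+ c and br+ e c+, are the parental types, so the F1 was br e+ c / br+ e c+.
The two rarest classes, br e c and br+ e+ c+, are the double crossovers. Comparing them with the parentals, only the e allele has switched, so e is the middle locus and the order is c – e – br.
Crossovers in the e–br interval produce the single-crossover classes br+ e+ c and br e c+ (31 + 31 = 62) plus the double crossovers (4).
RF(e–br) = (62 + 4) / 1119 = 66/1119 = 0.0590 → 5.9 map units.

5.9 map units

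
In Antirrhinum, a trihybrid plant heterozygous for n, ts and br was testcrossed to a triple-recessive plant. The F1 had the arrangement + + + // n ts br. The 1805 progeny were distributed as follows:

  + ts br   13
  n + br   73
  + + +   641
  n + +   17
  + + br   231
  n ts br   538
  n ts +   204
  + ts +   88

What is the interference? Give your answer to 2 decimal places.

The two rarest classes, n + + and + ts br, are the double crossovers. Comparing them with the parentals, only the n allele has switched, so n is the middle locus and the order is br – n – ts.
br–n: (435 + 30)/1805 = 0.2576; n–ts: (161 + 30)/1805 = 0.1058.
Expected DCO frequency = 0.2576 × 0.1058 ≈ 0.02725; observed = 30/1805 ≈ 0.01662.
Coefficient of coincidence = 0.01662/0.02725 ≈ 0.61; interference = 1 − 0.61 = 0.39.

0.39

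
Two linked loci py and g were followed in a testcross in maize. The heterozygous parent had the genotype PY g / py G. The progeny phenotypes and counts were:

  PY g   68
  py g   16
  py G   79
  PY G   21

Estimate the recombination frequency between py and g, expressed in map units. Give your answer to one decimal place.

20.1 map units

The recombinant classes are PY G and py g: 21 + 16 = 37.
Recombination frequency = 37/184 = 0.2011 ≈ 20.1%, i.e. 20.1 map units.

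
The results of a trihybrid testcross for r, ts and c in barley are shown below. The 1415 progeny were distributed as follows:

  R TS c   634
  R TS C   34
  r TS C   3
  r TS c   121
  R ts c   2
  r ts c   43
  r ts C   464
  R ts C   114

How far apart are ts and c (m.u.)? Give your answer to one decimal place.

The two most frequent reciprocal classes, r ts C and R TS c, are the parental types, so the F1 was r ts C / R TS c.
The two rarest classes, r TS C and R ts c, are the double crossovers. Comparing them with the parentals, only the ts allele has switched, so ts is the middle locus and the order is c – ts – r.
Crossovers in the c–ts interval produce the single-crossover classes r ts c and R TS C (43 + 34 = 77) plus the double crossovers (5).
RF(c–ts) = (77 + 5) / 1415 = 82/1415 = 0.0580 → 5.8 m.u.

5.8 m.u.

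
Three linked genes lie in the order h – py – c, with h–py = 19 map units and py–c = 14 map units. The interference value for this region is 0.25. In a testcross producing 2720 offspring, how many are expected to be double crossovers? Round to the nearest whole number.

Map distances give recombination frequencies of 0.190 and 0.140 for the two intervals.
With interference 0.25 (so coincidence = 0.75), expected double-crossover frequency = 0.190 × 0.140 × 0.75 = 0.01995.
Expected number = 0.01995 × 2720 = 54.26 ≈ 54.

54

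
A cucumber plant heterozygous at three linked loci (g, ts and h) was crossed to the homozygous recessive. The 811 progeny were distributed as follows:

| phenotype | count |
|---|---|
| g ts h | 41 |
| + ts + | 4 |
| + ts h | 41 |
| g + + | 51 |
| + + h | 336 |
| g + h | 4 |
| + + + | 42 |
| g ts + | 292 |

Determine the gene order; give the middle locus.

The two most frequent reciprocal classes, + + h and g ts +, are the parental types, so the F1 was + + h / g ts +.
The two rarest classes, g + h and + ts +, are the double crossovers. Comparing them with the parentals, only the g allele has switched, so g is the middle locus and the order is ts – g – h.

g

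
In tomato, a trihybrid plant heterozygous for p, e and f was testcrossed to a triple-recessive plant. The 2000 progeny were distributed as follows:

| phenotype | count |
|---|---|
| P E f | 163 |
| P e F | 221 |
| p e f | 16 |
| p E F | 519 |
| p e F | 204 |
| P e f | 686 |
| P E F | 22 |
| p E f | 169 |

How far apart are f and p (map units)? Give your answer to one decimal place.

21.4 map units

The two most frequent reciprocal classes, P e f and p E F, are the parental types, so the F1 was P e f / p E F.
The two rarest classes, p e f and P E F, are the double crossovers. Comparing them with the parentals, only the p allele has switched, so p is the middle locus and the order is f – p – e.
Crossovers in the f–p interval produce the single-crossover classes P e F and p E f (221 + 169 = 390) plus the double crossovers (38).
RF(f–p) = (390 + 38) / 2000 = 428/2000 = 0.2140 → 21.4 map units.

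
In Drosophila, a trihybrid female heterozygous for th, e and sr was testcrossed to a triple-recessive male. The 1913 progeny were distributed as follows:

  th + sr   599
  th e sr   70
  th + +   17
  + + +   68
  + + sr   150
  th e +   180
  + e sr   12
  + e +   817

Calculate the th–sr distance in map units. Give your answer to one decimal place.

18.8 map units

The two most frequent reciprocal classes, th + sr and + e +, are the parental types, so the F1 was th + sr / + e +.
The two rarest classes, th + + and + e sr, are the double crossovers. Comparing them with the parentals, only the sr allele has switched, so sr is the middle locus and the order is e – sr – th.
Crossovers in the sr–th interval produce the single-crossover classes + + sr and th e + (150 + 180 = 330) plus the double crossovers (29).
RF(sr–th) = (330 + 29) / 1913 = 359/1913 = 0.1877 → 18.8 map units.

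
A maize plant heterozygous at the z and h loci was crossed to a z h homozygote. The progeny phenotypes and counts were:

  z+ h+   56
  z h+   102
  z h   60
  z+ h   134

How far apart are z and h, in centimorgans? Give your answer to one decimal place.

33.0 centimorgans

The two most frequent classes, z+ h (134) and z h+ (102), are the parental types, so the F1 was z+ h / z h+.
The recombinant classes are z+ h+ and z h: 56 + 60 = 116.
Recombination frequency = 116/352 = 0.3295 ≈ 33.0%, i.e. 33.0 centimorgans.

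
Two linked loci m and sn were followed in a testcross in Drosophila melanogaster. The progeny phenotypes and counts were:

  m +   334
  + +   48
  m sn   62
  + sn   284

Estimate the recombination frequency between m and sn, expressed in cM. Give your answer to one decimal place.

The two most frequent classes, + sn (284) and m + (334), are the parental types, so the F1 was + sn / m +.
The recombinant classes are + + and m sn: 48 + 62 = 110.
Recombination frequency = 110/728 = 0.1511 ≈ 15.1%, i.e. 15.1 cM.

15.1 cM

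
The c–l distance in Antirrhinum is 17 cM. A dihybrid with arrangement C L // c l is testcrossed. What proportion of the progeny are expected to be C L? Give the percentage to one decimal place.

41.5%

A map distance of 17 cM corresponds to a recombination frequency of 0.170.
The F1 is C L / c l, so C L is a parental gamete class with expected frequency (1 − r)/2 = 0.830/2 = 0.4150.
That is 0.4150 = 41.5% of the progeny.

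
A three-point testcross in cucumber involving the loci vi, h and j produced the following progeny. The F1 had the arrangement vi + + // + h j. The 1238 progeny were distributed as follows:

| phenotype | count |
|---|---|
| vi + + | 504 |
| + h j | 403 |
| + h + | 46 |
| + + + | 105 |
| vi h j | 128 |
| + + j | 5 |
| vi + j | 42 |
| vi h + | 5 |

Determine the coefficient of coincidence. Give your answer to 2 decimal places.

The two rarest classes, vi h + and + + j, are the double crossovers. Comparing them with the parentals, only the h allele has switched, so h is the middle locus and the order is j – h – vi.
j–h: (88 + 10)/1238 = 0.0792; h–vi: (233 + 10)/1238 = 0.1963.
Expected DCO frequency = 0.0792 × 0.1963 ≈ 0.01555; observed = 10/1238 ≈ 0.00808.
Coefficient of coincidence = 0.00808/0.01555 ≈ 0.52.

0.52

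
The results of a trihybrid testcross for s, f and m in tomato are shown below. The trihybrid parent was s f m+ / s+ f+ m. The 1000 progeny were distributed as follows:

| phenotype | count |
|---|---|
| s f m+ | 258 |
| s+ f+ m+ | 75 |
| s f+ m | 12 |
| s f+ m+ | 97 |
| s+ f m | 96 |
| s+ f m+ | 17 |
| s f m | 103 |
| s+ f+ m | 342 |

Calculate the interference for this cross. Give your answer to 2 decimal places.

0.37

The two rarest classes, s+ f m+ and s f+ m, are the double crossovers. Comparing them with the parentals, only the s allele has switched, so s is the middle locus and the order is f – s – m.
f–s: (193 + 29)/1000 = 0.2220; s–m: (178 + 29)/1000 = 0.2070.
Expected DCO frequency = 0.2220 × 0.2070 ≈ 0.04595; observed = 29/1000 ≈ 0.02900.
Coefficient of coincidence = 0.02900/0.04595 ≈ 0.63; interference = 1 − 0.63 = 0.37.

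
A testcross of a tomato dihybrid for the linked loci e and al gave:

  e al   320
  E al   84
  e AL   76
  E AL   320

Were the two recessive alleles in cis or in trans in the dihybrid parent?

The two most frequent classes are E AL (320) and e al (320); these are the parental (non-recombinant) types.
So the F1 carried E AL on one chromosome and e al on the other — the recessive alleles are on the same chromosome (cis / coupling).

cis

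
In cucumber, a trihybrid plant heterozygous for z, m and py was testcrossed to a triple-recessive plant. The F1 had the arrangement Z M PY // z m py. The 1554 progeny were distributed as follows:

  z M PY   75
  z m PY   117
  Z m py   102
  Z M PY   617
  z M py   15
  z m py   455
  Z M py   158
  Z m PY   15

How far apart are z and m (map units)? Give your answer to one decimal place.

13.3 map units

The two rarest classes, Z m PY and z M py, are the double crossovers. Comparing them with the parentals, only the m allele has switched, so m is the middle locus and the order is py – m – z.
Crossovers in the m–z interval produce the single-crossover classes z M PY and Z m py (75 + 102 = 177) plus the double crossovers (30).
RF(m–z) = (177 + 30) / 1554 = 207/1554 = 0.1332 → 13.3 map units.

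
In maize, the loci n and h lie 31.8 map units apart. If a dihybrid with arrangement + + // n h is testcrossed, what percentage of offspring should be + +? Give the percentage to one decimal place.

34.1%

A map distance of 31.8 map units corresponds to a recombination frequency of 0.318.
The F1 is + + / n h, so + + is a parental gamete class with expected frequency (1 − r)/2 = 0.682/2 = 0.3410.
That is 0.3410 = 34.1% of the progeny.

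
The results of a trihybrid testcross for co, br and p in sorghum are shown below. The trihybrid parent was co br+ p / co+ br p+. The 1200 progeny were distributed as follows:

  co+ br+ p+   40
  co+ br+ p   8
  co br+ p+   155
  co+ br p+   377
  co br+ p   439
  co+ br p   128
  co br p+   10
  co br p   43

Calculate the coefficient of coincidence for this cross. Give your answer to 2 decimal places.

The two rarest classes, co+ br+ p and co br p+, are the double crossovers. Comparing them with the parentals, only the co allele has switched, so co is the middle locus and the order is br – co – p.
br–co: (83 + 18)/1200 = 0.0842; co–p: (283 + 18)/1200 = 0.2508.
Expected DCO frequency = 0.0842 × 0.2508 ≈ 0.02112; observed = 18/1200 ≈ 0.01500.
Coefficient of coincidence = 0.01500/0.02112 ≈ 0.71.

0.71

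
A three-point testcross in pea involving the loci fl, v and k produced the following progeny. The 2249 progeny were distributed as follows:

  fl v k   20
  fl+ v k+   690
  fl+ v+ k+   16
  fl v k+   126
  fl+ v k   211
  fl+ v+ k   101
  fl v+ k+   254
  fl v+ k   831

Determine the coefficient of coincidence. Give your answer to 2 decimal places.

The two most frequent reciprocal classes, fl v+ k and fl+ v k+, are the parental types, so the F1 was fl v+ k / fl+ v k+.
The two rarest classes, fl v k and fl+ v+ k+, are the double crossovers. Comparing them with the parentals, only the v allele has switched, so v is the middle locus and the order is fl – v – k.
fl–v: (227 + 36)/2249 = 0.1169; v–k: (465 + 36)/2249 = 0.2228.
Expected DCO frequency = 0.1169 × 0.2228 ≈ 0.02605; observed = 36/2249 ≈ 0.01601.
Coefficient of coincidence = 0.01601/0.02605 ≈ 0.61.

0.61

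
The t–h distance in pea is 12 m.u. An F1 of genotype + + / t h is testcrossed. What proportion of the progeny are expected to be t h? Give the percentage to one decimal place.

A map distance of 12 m.u. corresponds to a recombination frequency of 0.120.
The F1 is + + / t h, so t h is a parental gamete class with expected frequency (1 − r)/2 = 0.880/2 = 0.4400.
That is 0.4400 = 44.0% of the progeny.

44.0%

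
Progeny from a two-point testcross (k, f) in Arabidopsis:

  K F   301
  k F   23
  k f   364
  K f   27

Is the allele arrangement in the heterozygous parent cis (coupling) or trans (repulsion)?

cis

The two most frequent classes are K F (301) and k f (364); these are the parental (non-recombinant) types.
So the F1 carried K F on one chromosome and k f on the other — the recessive alleles are on the same chromosome (cis / coupling).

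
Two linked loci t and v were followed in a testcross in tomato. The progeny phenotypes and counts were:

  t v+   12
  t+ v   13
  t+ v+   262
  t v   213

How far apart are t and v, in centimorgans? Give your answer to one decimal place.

The two most frequent classes, t+ v+ (262) and t v (213), are the parental types, so the F1 was t+ v+ / t v.
The recombinant classes are t+ v and t v+: 13 + 12 = 25.
Recombination frequency = 25/500 = 0.0500 ≈ 5.0%, i.e. 5.0 centimorgans.

5.0 centimorgans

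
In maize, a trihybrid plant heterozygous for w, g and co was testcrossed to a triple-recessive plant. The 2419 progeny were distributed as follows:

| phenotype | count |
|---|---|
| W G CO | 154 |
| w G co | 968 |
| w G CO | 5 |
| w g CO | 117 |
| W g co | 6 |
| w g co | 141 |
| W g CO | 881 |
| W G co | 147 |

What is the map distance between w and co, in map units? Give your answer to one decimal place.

11.4 map units

The two most frequent reciprocal classes, w G co and W g CO, are the parental types, so the F1 was w G co / W g CO.
The two rarest classes, w G CO and W g co, are the double crossovers. Comparing them with the parentals, only the co allele has switched, so co is the middle locus and the order is w – co – g.
Crossovers in the w–co interval produce the single-crossover classes W G co and w g CO (147 + 117 = 264) plus the double crossovers (11).
RF(w–co) = (264 + 11) / 2419 = 275/2419 = 0.1137 → 11.4 map units.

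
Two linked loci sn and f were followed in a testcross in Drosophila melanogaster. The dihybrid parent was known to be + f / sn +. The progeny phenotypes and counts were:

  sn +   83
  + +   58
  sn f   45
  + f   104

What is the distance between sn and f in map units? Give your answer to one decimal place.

The recombinant classes are + + and sn f: 58 + 45 = 103.
Recombination frequency = 103/290 = 0.3552 ≈ 35.5%, i.e. 35.5 map units.

35.5 map units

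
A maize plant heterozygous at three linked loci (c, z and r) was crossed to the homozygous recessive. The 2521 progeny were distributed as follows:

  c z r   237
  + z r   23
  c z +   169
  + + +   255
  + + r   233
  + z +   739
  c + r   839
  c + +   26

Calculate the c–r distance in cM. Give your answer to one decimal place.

The two most frequent reciprocal classes, + z + and c + r, are the parental types, so the F1 was + z + / c + r.
The two rarest classes, + z r and c + +, are the double crossovers. Comparing them with the parentals, only the r allele has switched, so r is the middle locus and the order is z – r – c.
Crossovers in the r–c interval produce the single-crossover classes c z + and + + r (169 + 233 = 402) plus the double crossovers (49).
RF(r–c) = (402 + 49) / 2521 = 451/2521 = 0.1789 → 17.9 cM.

17.9 cM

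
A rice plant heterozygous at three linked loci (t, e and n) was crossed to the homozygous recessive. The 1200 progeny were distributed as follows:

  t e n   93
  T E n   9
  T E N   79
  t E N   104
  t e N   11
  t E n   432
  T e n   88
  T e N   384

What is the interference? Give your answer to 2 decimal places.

The two most frequent reciprocal classes, t E n and T e N, are the parental types, so the F1 was t E n / T e N.
The two rarest classes, T E n and t e N, are the double crossovers. Comparing them with the parentals, only the t allele has switched, so t is the middle locus and the order is e – t – n.
e–t: (172 + 20)/1200 = 0.1600; t–n: (192 + 20)/1200 = 0.1767.
Expected DCO frequency = 0.1600 × 0.1767 ≈ 0.02827; observed = 20/1200 ≈ 0.01667.
Coefficient of coincidence = 0.01667/0.02827 ≈ 0.59; interference = 1 − 0.59 = 0.41.

0.41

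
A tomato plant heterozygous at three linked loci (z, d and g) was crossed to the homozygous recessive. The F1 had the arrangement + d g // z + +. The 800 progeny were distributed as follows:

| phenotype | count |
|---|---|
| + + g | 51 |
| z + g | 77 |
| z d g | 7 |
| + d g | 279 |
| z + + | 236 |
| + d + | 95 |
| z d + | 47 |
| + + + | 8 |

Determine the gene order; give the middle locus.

z

The two rarest classes, z d g and + + +, are the double crossovers. Comparing them with the parentals, only the z allele has switched, so z is the middle locus and the order is d – z – g.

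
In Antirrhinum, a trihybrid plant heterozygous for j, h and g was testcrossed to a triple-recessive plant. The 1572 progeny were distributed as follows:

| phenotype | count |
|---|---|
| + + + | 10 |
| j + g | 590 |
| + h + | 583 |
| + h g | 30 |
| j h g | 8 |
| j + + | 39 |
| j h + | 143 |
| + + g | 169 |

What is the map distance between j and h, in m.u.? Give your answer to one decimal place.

21.0 m.u.

The two most frequent reciprocal classes, + h + and j + g, are the parental types, so the F1 was + h + / j + g.
The two rarest classes, + + + and j h g, are the double crossovers. Comparing them with the parentals, only the h allele has switched, so h is the middle locus and the order is g – h – j.
Crossovers in the h–j interval produce the single-crossover classes j h + and + + g (143 + 169 = 312) plus the double crossovers (18).
RF(h–j) = (312 + 18) / 1572 = 330/1572 = 0.2099 → 21.0 m.u.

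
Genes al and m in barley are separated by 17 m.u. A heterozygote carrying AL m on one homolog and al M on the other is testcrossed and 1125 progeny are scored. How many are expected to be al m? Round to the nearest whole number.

A map distance of 17 m.u. corresponds to a recombination frequency of 0.170.
The F1 is AL m / al M, so al m is a recombinant gamete class with expected frequency r/2 = 0.170/2 = 0.0850.
Expected number = 0.0850 × 1125 = 95.62 ≈ 96.

96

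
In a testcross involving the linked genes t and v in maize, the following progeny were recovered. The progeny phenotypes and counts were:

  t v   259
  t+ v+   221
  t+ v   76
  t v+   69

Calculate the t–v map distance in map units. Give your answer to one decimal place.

The two most frequent classes, t+ v+ (221) and t v (259), are the parental types, so the F1 was t+ v+ / t v.
The recombinant classes are t+ v and t v+: 76 + 69 = 145.
Recombination frequency = 145/625 = 0.2320 ≈ 23.2%, i.e. 23.2 map units.

23.2 map units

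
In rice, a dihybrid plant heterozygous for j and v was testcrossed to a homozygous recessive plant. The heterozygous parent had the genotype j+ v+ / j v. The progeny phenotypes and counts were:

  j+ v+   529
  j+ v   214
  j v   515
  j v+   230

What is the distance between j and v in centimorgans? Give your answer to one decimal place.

The recombinant classes are j+ v and j v+: 214 + 230 = 444.
Recombination frequency = 444/1488 = 0.2984 ≈ 29.8%, i.e. 29.8 centimorgans.

29.8 centimorgans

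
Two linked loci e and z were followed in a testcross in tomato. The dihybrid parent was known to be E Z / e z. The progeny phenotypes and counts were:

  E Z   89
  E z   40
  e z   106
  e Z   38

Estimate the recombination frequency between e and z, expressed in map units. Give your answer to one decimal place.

The recombinant classes are E z and e Z: 40 + 38 = 78.
Recombination frequency = 78/273 = 0.2857 ≈ 28.6%, i.e. 28.6 map units.

28.6 map units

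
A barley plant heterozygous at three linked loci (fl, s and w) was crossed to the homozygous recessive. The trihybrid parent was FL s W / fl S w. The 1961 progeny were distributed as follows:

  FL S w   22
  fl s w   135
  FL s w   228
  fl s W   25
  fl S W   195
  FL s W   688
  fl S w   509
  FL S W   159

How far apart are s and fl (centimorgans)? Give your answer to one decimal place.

The two rarest classes, fl s W and FL S w, are the double crossovers. Comparing them with the parentals, only the fl allele has switched, so fl is the middle locus and the order is w – fl – s.
Crossovers in the fl–s interval produce the single-crossover classes FL S W and fl s w (159 + 135 = 294) plus the double crossovers (47).
RF(fl–s) = (294 + 47) / 1961 = 341/1961 = 0.1739 → 17.4 centimorgans.

17.4 centimorgans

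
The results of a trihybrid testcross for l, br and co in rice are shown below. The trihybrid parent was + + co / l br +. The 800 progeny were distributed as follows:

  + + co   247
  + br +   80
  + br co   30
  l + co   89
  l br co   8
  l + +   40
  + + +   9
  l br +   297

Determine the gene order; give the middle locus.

The two rarest classes, + + + and l br co, are the double crossovers. Comparing them with the parentals, only the co allele has switched, so co is the middle locus and the order is br – co – l.

co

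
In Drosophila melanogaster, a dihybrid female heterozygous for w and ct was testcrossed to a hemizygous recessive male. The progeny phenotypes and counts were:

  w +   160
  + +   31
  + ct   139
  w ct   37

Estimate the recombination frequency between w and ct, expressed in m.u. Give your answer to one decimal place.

The two most frequent classes, + ct (139) and w + (160), are the parental types, so the F1 was + ct / w +.
The recombinant classes are + + and w ct: 31 + 37 = 68.
Recombination frequency = 68/367 = 0.1853 ≈ 18.5%, i.e. 18.5 m.u.

18.5 m.u.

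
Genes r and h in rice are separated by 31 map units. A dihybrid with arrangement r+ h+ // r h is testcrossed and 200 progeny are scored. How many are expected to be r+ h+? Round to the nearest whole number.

69

A map distance of 31 map units corresponds to a recombination frequency of 0.310.
The F1 is r+ h+ / r h, so r+ h+ is a parental gamete class with expected frequency (1 − r)/2 = 0.690/2 = 0.3450.
Expected number = 0.3450 × 200 = 69.00 ≈ 69.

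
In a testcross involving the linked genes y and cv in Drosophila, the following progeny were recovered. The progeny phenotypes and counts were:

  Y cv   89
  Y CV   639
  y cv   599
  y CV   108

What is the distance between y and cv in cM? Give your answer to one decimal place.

The two most frequent classes, Y CV (639) and y cv (599), are the parental types, so the F1 was Y CV / y cv.
The recombinant classes are Y cv and y CV: 89 + 108 = 197.
Recombination frequency = 197/1435 = 0.1373 ≈ 13.7%, i.e. 13.7 cM.

13.7 cM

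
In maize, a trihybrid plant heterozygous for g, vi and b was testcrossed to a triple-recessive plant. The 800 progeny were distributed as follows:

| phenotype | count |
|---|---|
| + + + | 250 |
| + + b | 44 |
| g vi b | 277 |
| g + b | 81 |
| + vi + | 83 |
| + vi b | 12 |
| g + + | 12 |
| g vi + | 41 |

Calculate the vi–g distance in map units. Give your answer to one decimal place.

The two most frequent reciprocal classes, g vi b and + + +, are the parental types, so the F1 was g vi b / + + +.
The two rarest classes, + vi b and g + +, are the double crossovers. Comparing them with the parentals, only the g allele has switched, so g is the middle locus and the order is b – g – vi.
Crossovers in the g–vi interval produce the single-crossover classes g + b and + vi + (81 + 83 = 164) plus the double crossovers (24).
RF(g–vi) = (164 + 24) / 800 = 188/800 = 0.2350 → 23.5 map units.

23.5 map units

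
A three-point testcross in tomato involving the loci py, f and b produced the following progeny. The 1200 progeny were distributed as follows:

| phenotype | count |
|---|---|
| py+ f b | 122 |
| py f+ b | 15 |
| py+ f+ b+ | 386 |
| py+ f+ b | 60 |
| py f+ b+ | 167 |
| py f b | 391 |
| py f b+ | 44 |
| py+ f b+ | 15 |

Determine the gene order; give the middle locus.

f

The two most frequent reciprocal classes, py f b and py+ f+ b+, are the parental types, so the F1 was py f b / py+ f+ b+.
The two rarest classes, py f+ b and py+ f b+, are the double crossovers. Comparing them with the parentals, only the f allele has switched, so f is the middle locus and the order is py – f – b.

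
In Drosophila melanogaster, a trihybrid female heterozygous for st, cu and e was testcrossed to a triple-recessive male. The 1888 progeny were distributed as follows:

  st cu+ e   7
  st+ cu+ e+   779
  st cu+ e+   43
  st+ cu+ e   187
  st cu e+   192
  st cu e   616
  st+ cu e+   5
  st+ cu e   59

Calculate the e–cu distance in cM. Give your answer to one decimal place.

20.7 cM

The two most frequent reciprocal classes, st cu e and st+ cu+ e+, are the parental types, so the F1 was st cu e / st+ cu+ e+.
The two rarest classes, st cu+ e and st+ cu e+, are the double crossovers. Comparing them with the parentals, only the cu allele has switched, so cu is the middle locus and the order is e – cu – st.
Crossovers in the e–cu interval produce the single-crossover classes st cu e+ and st+ cu+ e (192 + 187 = 379) plus the double crossovers (12).
RF(e–cu) = (379 + 12) / 1888 = 391/1888 = 0.2071 → 20.7 cM.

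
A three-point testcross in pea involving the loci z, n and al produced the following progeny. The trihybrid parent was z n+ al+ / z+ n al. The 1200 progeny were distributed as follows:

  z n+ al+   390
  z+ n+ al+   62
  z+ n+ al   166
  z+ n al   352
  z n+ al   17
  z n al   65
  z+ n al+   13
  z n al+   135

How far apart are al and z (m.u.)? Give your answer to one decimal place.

13.1 m.u.

The two rarest classes, z n+ al and z+ n al+, are the double crossovers. Comparing them with the parentals, only the al allele has switched, so al is the middle locus and the order is n – al – z.
Crossovers in the al–z interval produce the single-crossover classes z+ n+ al+ and z n al (62 + 65 = 127) plus the double crossovers (30).
RF(al–z) = (127 + 30) / 1200 = 157/1200 = 0.1308 → 13.1 m.u.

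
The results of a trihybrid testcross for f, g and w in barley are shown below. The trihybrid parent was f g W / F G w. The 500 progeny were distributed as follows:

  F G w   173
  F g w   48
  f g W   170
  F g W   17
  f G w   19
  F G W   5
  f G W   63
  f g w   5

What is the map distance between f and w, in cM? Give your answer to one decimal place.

The two rarest classes, f g w and F G W, are the double crossovers. Comparing them with the parentals, only the w allele has switched, so w is the middle locus and the order is f – w – g.
Crossovers in the f–w interval produce the single-crossover classes F g W and f G w (17 + 19 = 36) plus the double crossovers (10).
RF(f–w) = (36 + 10) / 500 = 46/500 = 0.0920 → 9.2 cM.

9.2 cM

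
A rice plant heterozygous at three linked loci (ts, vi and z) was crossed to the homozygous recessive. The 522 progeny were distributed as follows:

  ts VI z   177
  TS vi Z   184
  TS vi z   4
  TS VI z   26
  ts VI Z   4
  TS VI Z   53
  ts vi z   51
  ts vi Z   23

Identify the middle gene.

The two most frequent reciprocal classes, TS vi Z and ts VI z, are the parental types, so the F1 was TS vi Z / ts VI z.
The two rarest classes, TS vi z and ts VI Z, are the double crossovers. Comparing them with the parentals, only the z allele has switched, so z is the middle locus and the order is ts – z – vi.

z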